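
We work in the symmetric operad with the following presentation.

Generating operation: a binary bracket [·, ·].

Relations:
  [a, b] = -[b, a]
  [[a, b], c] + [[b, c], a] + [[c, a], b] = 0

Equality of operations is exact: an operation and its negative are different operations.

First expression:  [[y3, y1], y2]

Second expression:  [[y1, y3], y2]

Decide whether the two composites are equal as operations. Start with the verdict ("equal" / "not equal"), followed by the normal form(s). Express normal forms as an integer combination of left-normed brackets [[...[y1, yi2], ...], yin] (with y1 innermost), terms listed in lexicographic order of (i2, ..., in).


not equal: they reduce to -[[y1, y3], y2] and [[y1, y3], y2]


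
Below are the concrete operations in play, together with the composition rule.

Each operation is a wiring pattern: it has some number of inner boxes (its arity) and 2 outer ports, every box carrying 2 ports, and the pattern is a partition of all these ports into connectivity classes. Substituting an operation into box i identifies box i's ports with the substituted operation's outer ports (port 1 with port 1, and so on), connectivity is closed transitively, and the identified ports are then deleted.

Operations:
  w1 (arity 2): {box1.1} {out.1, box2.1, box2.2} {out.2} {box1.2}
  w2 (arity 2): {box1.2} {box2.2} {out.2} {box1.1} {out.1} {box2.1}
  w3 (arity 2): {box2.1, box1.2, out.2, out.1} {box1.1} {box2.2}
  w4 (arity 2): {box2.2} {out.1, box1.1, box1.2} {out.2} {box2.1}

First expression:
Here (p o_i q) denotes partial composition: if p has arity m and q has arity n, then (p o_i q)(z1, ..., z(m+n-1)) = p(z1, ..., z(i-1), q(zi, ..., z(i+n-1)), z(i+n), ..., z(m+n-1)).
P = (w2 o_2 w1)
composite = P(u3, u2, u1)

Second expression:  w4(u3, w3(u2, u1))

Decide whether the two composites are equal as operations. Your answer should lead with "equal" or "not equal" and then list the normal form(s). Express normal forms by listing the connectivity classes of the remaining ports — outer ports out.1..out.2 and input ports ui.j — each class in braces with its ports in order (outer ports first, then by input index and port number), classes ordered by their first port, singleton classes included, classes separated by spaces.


not equal; first: {out.1} {out.2} {u1.1, u1.2} {u2.1} {u2.2} {u3.1} {u3.2}; second: {out.1, u3.1, u3.2} {out.2} {u1.1, u2.2} {u1.2} {u2.1}

The first expression, normalized: {out.1} {out.2} {u1.1, u1.2} {u2.1} {u2.2} {u3.1} {u3.2}
The second expression, normalized: {out.1, u3.1, u3.2} {out.2} {u1.1, u2.2} {u1.2} {u2.1}
They disagree, so not equal.


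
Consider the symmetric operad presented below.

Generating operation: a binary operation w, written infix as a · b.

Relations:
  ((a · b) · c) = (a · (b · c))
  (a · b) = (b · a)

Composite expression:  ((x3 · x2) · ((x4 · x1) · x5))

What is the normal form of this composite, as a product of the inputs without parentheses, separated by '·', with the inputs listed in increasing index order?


x1 · x2 · x3 · x4 · x5


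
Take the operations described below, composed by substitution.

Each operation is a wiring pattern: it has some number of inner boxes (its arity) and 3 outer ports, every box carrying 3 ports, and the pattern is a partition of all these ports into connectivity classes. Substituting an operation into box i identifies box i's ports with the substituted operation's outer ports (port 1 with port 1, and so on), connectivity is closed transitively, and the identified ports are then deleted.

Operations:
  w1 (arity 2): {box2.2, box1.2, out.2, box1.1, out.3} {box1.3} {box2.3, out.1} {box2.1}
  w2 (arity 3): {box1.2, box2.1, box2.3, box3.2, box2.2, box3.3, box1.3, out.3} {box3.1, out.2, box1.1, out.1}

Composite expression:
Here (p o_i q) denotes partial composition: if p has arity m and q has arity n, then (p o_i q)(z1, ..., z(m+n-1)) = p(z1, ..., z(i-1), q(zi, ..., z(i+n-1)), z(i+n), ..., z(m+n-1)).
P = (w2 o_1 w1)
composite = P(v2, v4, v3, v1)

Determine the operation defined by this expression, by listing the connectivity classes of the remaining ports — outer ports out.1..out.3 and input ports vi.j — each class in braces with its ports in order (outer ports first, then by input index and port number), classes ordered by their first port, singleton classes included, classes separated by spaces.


Substituting into w2 glues patterns; closure does the rest.
through w1, on inputs (v2, v4): {out.1, v4.3} {out.2, out.3, v2.1, v2.2, v4.2} {v2.3} {v4.1} (out.j = stage outer ports)
through w2, on inputs (v2, v4, v3, v1): {out.1, out.2, v1.1, v4.3} {out.3, v1.2, v1.3, v2.1, v2.2, v3.1, v3.2, v3.3, v4.2} {v2.3} {v4.1} (out.j = stage outer ports)

{out.1, out.2, v1.1, v4.3} {out.3, v1.2, v1.3, v2.1, v2.2, v3.1, v3.2, v3.3, v4.2} {v2.3} {v4.1}


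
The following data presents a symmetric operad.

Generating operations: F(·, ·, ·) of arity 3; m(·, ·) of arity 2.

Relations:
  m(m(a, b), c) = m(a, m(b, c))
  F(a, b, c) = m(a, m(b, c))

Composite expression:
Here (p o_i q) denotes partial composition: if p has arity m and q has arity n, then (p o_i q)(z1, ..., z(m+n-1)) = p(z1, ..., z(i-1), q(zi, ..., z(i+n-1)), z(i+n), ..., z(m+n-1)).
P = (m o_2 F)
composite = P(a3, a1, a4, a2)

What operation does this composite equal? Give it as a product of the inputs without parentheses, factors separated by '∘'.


Associativity of m dissolves the nesting; only the a-input order survives.
F(a1, a4, a2) reduces to a1 ∘ a4 ∘ a2
m(a3, F(a1, a4, a2)) reduces to a3 ∘ a1 ∘ a4 ∘ a2

a3 ∘ a1 ∘ a4 ∘ a2


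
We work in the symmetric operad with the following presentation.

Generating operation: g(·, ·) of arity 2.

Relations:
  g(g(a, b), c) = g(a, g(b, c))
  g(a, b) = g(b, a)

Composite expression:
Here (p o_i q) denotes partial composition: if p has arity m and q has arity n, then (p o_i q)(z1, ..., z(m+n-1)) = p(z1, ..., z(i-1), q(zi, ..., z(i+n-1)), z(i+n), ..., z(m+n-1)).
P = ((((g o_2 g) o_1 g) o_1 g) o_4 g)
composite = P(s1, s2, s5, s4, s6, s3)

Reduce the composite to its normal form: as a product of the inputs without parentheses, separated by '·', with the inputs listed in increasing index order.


Key point: g commutes, so take the s-inputs in any fixed order.
g(s1, s2) unparenthesizes to s1 · s2
g(g(s1, s2), s5) unparenthesizes to s1 · s2 · s5
g(s4, s6) unparenthesizes to s4 · s6
g(g(s4, s6), s3) unparenthesizes to s4 · s6 · s3
g(g(g(s1, s2), s5), g(g(s4, s6), s3)) unparenthesizes to s1 · s2 · s5 · s4 · s6 · s3
rearranged into index order: s1 · s2 · s3 · s4 · s5 · s6

s1 · s2 · s3 · s4 · s5 · s6


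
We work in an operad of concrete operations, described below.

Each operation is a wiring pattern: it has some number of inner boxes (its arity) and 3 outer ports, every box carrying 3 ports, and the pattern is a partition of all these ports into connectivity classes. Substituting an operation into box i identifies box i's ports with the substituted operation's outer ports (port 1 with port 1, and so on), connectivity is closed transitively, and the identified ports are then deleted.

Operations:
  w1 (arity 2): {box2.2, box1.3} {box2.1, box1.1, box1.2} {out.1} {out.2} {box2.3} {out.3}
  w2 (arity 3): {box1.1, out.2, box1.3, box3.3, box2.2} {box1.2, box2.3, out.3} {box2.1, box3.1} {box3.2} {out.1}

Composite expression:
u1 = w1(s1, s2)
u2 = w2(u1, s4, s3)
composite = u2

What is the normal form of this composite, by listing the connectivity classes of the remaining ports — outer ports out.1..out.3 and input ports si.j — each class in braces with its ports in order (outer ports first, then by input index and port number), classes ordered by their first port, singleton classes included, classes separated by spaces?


{out.1} {out.2, s3.3, s4.2} {out.3, s4.3} {s1.1, s1.2, s2.1} {s1.3, s2.2} {s2.3} {s3.1, s4.1} {s3.2}


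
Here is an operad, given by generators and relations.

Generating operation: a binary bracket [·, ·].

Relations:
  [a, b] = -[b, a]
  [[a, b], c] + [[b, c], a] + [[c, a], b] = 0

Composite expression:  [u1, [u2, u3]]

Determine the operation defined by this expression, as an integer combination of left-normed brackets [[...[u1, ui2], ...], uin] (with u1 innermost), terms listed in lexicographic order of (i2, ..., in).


[[u1, u2], u3] - [[u1, u3], u2]


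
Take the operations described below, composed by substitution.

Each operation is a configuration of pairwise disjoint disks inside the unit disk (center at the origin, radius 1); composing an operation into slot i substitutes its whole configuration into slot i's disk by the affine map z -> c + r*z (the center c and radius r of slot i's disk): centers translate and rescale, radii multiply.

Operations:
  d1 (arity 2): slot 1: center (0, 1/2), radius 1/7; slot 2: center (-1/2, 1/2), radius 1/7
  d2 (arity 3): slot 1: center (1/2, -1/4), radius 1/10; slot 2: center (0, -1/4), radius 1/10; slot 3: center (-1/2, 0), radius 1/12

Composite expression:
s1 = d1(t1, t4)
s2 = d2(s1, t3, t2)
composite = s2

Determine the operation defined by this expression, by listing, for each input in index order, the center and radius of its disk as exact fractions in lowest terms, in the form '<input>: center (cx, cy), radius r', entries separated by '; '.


t1: center (1/2, -1/5), radius 1/70; t2: center (-1/2, 0), radius 1/12; t3: center (0, -1/4), radius 1/10; t4: center (9/20, -1/5), radius 1/70


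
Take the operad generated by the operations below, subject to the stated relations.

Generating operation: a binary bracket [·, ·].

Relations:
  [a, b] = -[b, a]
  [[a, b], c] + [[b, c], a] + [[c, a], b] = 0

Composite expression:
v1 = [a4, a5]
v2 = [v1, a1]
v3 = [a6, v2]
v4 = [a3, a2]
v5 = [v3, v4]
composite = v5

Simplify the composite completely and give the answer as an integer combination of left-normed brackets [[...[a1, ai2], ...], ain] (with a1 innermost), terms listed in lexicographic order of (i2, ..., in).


-[[[[[a1, a4], a5], a6], a2], a3] + [[[[[a1, a4], a5], a6], a3], a2] + [[[[[a1, a5], a4], a6], a2], a3] - [[[[[a1, a5], a4], a6], a3], a2]

Left-normed coefficients sit on the a1-initial expansion words.
Composite bracket: [[a6, [[a4, a5], a1]], [a3, a2]]
Under [a, b] = ab - ba we get 32 signed associative words (2^5 = 32).
Keep just the words that open with a1:
  sign of a1a4a5a6a2a3 is -1, so it contributes -[[[[[a1, a4], a5], a6], a2], a3]
  sign of a1a4a5a6a3a2 is +1, so it contributes +[[[[[a1, a4], a5], a6], a3], a2]
  sign of a1a5a4a6a2a3 is +1, so it contributes +[[[[[a1, a5], a4], a6], a2], a3]
  sign of a1a5a4a6a3a2 is -1, so it contributes -[[[[[a1, a5], a4], a6], a3], a2]


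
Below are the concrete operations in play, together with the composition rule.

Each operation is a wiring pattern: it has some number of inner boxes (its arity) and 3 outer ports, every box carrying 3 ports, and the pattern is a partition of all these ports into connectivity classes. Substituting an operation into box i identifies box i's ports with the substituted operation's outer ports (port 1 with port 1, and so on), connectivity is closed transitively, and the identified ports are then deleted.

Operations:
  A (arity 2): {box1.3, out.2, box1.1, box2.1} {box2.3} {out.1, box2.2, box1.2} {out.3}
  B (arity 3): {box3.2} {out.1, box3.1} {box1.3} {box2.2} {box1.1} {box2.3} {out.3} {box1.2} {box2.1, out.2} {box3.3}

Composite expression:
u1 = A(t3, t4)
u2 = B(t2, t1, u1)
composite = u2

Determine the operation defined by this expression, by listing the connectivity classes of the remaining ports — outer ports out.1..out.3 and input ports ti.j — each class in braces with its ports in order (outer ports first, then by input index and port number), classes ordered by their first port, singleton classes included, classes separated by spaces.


{out.1, t3.2, t4.2} {out.2, t1.1} {out.3} {t1.2} {t1.3} {t2.1} {t2.2} {t2.3} {t3.1, t3.3, t4.1} {t4.3}

Treat the ports identified at B as solder joints: merge, then drop.
the subtree at A composes to {out.1, t3.2, t4.2} {out.2, t3.1, t3.3, t4.1} {out.3} {t4.3} on (t3, t4); out.j = own outer ports
the subtree at B composes to {out.1, t3.2, t4.2} {out.2, t1.1} {out.3} {t1.2} {t1.3} {t2.1} {t2.2} {t2.3} {t3.1, t3.3, t4.1} {t4.3} on (t2, t1, t3, t4); out.j = own outer ports


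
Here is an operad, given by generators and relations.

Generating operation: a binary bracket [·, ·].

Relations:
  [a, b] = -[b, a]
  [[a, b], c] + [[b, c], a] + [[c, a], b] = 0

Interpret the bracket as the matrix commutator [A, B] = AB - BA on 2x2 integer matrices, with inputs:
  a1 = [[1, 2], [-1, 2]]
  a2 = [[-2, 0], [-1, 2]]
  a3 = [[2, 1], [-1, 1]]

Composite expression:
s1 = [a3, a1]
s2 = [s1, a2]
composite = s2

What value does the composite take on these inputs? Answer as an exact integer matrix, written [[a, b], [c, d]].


[[-3, 12], [-6, 3]]

[a3, a1] = [[1, 3], [2, -1]]
[[a3, a1], a2] = [[-3, 12], [-6, 3]]


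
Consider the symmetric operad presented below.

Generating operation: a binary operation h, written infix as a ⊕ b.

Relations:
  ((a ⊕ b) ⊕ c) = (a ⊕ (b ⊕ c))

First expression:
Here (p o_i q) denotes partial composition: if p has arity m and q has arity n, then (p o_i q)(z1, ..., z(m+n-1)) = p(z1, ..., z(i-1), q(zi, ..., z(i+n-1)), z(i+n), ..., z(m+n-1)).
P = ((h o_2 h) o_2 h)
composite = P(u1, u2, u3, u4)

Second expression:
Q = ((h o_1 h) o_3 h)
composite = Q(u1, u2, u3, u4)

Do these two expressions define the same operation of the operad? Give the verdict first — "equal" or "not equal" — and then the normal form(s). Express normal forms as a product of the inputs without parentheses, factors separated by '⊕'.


equal; the common form is u1 ⊕ u2 ⊕ u3 ⊕ u4


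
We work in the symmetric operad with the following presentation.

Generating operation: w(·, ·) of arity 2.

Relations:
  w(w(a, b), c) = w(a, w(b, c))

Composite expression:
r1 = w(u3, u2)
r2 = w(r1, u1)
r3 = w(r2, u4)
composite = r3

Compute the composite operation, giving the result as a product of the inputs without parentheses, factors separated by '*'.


u3 * u2 * u1 * u4


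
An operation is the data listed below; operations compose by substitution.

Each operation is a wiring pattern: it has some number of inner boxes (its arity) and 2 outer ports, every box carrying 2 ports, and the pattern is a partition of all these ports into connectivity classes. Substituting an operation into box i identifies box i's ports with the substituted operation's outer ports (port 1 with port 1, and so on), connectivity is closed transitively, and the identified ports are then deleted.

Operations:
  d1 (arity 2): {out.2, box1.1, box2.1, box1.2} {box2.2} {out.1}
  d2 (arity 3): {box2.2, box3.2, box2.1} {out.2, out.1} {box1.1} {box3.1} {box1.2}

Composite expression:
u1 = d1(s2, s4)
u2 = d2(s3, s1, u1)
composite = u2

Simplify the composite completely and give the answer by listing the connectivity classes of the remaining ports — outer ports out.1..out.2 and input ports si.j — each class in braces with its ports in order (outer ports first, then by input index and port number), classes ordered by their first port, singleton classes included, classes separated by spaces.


{out.1, out.2} {s1.1, s1.2, s2.1, s2.2, s4.1} {s3.1} {s3.2} {s4.2}

Connectivity passes through glued d2-boundaries; trace each wire chain.
the subtree at d1 composes to {out.1} {out.2, s2.1, s2.2, s4.1} {s4.2} on (s2, s4); out.j = own outer ports
the subtree at d2 composes to {out.1, out.2} {s1.1, s1.2, s2.1, s2.2, s4.1} {s3.1} {s3.2} {s4.2} on (s3, s1, s2, s4); out.j = own outer ports


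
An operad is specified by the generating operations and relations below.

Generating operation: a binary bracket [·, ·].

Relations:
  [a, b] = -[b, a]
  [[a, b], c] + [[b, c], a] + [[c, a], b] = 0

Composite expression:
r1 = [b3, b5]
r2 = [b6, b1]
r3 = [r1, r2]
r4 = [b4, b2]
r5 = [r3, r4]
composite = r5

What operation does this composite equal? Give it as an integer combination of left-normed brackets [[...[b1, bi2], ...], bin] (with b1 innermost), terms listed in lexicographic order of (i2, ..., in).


In the tensor algebra, words opening b1 carry the b1-anchored form.
Composite bracket: [[[b3, b5], [b6, b1]], [b4, b2]]
Applying ab - ba throughout gives 32 signed words (2^5 = 32).
Collect the words opening with b1:
  the word b1b6b3b5b2b4 carries sign -1 and contributes -[[[[[b1, b6], b3], b5], b2], b4]
  the word b1b6b3b5b4b2 carries sign +1 and contributes +[[[[[b1, b6], b3], b5], b4], b2]
  the word b1b6b5b3b2b4 carries sign +1 and contributes +[[[[[b1, b6], b5], b3], b2], b4]
  the word b1b6b5b3b4b2 carries sign -1 and contributes -[[[[[b1, b6], b5], b3], b4], b2]

-[[[[[b1, b6], b3], b5], b2], b4] + [[[[[b1, b6], b3], b5], b4], b2] + [[[[[b1, b6], b5], b3], b2], b4] - [[[[[b1, b6], b5], b3], b4], b2]


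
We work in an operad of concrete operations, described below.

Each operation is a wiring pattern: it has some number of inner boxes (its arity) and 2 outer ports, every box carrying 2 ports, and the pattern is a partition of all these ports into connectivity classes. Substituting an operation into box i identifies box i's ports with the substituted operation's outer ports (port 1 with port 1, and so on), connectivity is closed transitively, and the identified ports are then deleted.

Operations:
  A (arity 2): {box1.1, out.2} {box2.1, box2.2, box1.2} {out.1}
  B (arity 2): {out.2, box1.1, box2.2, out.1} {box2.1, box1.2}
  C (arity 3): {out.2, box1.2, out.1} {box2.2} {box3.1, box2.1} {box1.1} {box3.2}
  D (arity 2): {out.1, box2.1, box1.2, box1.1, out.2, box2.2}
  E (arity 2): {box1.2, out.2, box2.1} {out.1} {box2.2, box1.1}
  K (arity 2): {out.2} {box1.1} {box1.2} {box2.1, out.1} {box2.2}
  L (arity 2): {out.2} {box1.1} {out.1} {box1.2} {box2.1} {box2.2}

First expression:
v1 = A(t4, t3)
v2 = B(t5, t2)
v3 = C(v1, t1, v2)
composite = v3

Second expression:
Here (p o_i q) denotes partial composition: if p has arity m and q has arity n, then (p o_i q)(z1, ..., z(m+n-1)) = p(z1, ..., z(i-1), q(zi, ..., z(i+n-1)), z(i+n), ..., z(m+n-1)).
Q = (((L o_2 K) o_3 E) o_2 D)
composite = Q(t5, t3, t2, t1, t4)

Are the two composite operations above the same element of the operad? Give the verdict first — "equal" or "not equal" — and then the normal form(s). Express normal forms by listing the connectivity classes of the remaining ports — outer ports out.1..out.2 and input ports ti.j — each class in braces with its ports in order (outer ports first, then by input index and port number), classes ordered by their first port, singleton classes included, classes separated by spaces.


The first expression reduces to {out.1, out.2, t4.1} {t1.1, t2.2, t5.1} {t1.2} {t2.1, t5.2} {t3.1, t3.2, t4.2}
The second expression reduces to {out.1} {out.2} {t1.1, t4.2} {t1.2, t4.1} {t2.1, t2.2, t3.1, t3.2} {t5.1} {t5.2}
Different reductions; not equal.

not equal: they reduce to {out.1, out.2, t4.1} {t1.1, t2.2, t5.1} {t1.2} {t2.1, t5.2} {t3.1, t3.2, t4.2} and {out.1} {out.2} {t1.1, t4.2} {t1.2, t4.1} {t2.1, t2.2, t3.1, t3.2} {t5.1} {t5.2}


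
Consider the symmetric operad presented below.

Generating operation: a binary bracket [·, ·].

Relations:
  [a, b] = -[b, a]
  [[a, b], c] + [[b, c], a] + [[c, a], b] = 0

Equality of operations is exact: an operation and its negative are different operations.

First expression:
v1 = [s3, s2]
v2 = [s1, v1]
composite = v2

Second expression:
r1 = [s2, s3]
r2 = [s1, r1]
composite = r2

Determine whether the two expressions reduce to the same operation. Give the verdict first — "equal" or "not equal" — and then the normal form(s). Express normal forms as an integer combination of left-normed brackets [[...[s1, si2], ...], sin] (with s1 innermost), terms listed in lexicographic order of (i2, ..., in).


not equal — first -[[s1, s2], s3] + [[s1, s3], s2], second [[s1, s2], s3] - [[s1, s3], s2]

In normal form, the first expression is -[[s1, s2], s3] + [[s1, s3], s2]
In normal form, the second expression is [[s1, s2], s3] - [[s1, s3], s2]
Different reductions; not equal.


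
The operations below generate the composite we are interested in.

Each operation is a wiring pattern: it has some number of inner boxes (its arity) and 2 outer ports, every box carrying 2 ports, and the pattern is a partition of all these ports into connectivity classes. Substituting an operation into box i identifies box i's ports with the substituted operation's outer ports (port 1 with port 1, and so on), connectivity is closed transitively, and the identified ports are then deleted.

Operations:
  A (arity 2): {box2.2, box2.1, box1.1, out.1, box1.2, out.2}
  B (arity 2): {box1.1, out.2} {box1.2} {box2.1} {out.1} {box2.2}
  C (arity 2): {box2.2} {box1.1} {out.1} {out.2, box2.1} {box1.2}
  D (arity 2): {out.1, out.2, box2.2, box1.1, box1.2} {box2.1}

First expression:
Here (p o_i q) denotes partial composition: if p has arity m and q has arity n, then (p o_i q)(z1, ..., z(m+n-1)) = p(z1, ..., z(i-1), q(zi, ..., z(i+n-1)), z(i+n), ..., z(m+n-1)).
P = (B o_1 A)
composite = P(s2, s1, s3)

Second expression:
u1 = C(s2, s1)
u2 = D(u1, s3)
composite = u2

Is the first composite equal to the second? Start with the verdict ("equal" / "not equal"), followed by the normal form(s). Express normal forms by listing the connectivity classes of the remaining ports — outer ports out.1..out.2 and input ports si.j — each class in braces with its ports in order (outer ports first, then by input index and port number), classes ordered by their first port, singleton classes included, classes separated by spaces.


not equal; first: {out.1} {out.2, s1.1, s1.2, s2.1, s2.2} {s3.1} {s3.2}; second: {out.1, out.2, s1.1, s3.2} {s1.2} {s2.1} {s2.2} {s3.1}

The first composite normalizes to {out.1} {out.2, s1.1, s1.2, s2.1, s2.2} {s3.1} {s3.2}
The second composite normalizes to {out.1, out.2, s1.1, s3.2} {s1.2} {s2.1} {s2.2} {s3.1}
No match — not equal.


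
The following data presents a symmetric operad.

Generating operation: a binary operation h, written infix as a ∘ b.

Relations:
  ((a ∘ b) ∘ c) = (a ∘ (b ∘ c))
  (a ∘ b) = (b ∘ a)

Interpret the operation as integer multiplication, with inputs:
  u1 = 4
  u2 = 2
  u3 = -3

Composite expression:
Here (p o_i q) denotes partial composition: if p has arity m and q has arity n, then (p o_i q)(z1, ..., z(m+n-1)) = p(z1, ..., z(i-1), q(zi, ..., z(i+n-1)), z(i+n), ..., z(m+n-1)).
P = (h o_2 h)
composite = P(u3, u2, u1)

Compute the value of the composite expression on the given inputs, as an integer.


-24

(u2 ∘ u1) = 8
(u3 ∘ (u2 ∘ u1)) = -24


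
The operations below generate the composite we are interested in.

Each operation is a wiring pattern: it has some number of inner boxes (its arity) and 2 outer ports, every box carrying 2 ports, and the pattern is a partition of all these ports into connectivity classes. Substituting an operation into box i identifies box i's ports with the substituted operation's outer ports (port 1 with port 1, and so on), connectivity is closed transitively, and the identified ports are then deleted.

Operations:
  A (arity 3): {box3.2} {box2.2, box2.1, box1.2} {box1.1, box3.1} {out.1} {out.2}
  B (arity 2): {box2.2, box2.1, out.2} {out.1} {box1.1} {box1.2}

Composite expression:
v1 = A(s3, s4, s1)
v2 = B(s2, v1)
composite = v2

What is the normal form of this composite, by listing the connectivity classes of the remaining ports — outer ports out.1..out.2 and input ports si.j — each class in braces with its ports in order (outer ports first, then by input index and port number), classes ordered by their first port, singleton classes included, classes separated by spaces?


{out.1} {out.2} {s1.1, s3.1} {s1.2} {s2.1} {s2.2} {s3.2, s4.1, s4.2}

Two ports join when wires chain via B-identified ports.
after A, the pattern on (s3, s4, s1) reads {out.1} {out.2} {s1.1, s3.1} {s1.2} {s3.2, s4.1, s4.2} (out.j = its outer ports)
after B, the pattern on (s2, s3, s4, s1) reads {out.1} {out.2} {s1.1, s3.1} {s1.2} {s2.1} {s2.2} {s3.2, s4.1, s4.2} (out.j = its outer ports)


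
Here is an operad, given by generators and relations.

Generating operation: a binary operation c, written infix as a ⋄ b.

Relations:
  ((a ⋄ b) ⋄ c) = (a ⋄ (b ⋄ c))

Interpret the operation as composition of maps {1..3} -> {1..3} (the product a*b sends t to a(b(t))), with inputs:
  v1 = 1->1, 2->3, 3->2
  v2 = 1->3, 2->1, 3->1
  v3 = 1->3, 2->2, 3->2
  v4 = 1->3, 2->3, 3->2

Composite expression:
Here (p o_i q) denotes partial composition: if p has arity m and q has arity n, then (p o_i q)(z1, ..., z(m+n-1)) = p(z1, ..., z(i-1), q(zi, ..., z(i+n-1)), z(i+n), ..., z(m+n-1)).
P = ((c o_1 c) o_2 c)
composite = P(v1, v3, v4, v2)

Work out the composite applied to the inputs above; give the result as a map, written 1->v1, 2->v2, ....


(v3 ⋄ v4) = 1->2, 2->2, 3->2
(v1 ⋄ (v3 ⋄ v4)) = 1->3, 2->3, 3->3
((v1 ⋄ (v3 ⋄ v4)) ⋄ v2) = 1->3, 2->3, 3->3

1->3, 2->3, 3->3


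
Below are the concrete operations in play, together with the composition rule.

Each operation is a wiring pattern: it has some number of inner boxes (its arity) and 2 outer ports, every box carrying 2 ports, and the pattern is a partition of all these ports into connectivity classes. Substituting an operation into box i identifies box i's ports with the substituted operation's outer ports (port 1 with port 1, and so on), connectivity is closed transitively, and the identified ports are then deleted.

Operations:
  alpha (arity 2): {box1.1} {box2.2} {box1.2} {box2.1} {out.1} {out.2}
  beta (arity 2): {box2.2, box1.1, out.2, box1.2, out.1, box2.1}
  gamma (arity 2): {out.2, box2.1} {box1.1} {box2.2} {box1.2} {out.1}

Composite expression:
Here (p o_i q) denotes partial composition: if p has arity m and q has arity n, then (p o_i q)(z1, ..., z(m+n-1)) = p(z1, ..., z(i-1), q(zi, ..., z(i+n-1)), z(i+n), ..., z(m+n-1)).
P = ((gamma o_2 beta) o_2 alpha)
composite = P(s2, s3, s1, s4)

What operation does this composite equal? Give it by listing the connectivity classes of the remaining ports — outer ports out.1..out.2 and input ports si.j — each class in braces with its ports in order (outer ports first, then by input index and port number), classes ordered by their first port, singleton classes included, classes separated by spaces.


{out.1} {out.2, s4.1, s4.2} {s1.1} {s1.2} {s2.1} {s2.2} {s3.1} {s3.2}

After gluing at gamma, chains via deleted ports link the s-ports.
through alpha, on inputs (s3, s1): {out.1} {out.2} {s1.1} {s1.2} {s3.1} {s3.2} (out.j = stage outer ports)
through beta, on inputs (s3, s1, s4): {out.1, out.2, s4.1, s4.2} {s1.1} {s1.2} {s3.1} {s3.2} (out.j = stage outer ports)
through gamma, on inputs (s2, s3, s1, s4): {out.1} {out.2, s4.1, s4.2} {s1.1} {s1.2} {s2.1} {s2.2} {s3.1} {s3.2} (out.j = stage outer ports)


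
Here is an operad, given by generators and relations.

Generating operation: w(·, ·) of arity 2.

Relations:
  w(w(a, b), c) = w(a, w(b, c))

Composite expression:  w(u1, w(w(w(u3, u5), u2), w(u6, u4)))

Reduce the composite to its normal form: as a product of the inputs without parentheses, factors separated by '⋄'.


u1 ⋄ u3 ⋄ u5 ⋄ u2 ⋄ u6 ⋄ u4

All parenthesizations of w agree; list the u-inputs left to right.
w(u3, u5) spells out as u3 ⋄ u5
w(w(u3, u5), u2) spells out as u3 ⋄ u5 ⋄ u2
w(u6, u4) spells out as u6 ⋄ u4
w(w(w(u3, u5), u2), w(u6, u4)) spells out as u3 ⋄ u5 ⋄ u2 ⋄ u6 ⋄ u4
w(u1, w(w(w(u3, u5), u2), w(u6, u4))) spells out as u1 ⋄ u3 ⋄ u5 ⋄ u2 ⋄ u6 ⋄ u4


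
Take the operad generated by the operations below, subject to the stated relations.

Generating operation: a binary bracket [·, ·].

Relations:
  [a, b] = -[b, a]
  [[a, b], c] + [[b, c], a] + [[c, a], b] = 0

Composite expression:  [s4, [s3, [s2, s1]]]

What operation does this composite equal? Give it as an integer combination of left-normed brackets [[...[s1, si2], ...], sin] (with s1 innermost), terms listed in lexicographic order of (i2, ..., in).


-[[[s1, s2], s3], s4]

A multilinear Lie element is pinned by s1-initial words (s1 innermost).
Composite bracket: [s4, [s3, [s2, s1]]]
Applying ab - ba throughout gives 8 signed words (2^3 = 8).
Keep just the words that open with s1:
  the word s1s2s3s4 carries sign -1 and contributes -[[[s1, s2], s3], s4]


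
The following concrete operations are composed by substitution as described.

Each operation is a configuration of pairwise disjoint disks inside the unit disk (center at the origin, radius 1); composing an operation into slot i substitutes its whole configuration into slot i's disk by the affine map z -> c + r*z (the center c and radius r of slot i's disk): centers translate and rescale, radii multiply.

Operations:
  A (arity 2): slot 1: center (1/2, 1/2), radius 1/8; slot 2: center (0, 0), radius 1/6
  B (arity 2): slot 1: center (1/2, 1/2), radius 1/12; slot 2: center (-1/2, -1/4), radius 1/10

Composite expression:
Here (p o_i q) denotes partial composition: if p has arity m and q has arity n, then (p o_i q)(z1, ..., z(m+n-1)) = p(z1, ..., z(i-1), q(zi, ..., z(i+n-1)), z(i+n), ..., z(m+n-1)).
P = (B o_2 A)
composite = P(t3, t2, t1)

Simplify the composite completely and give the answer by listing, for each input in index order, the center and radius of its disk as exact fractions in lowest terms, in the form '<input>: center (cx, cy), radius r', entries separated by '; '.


t1: center (-1/2, -1/4), radius 1/60; t2: center (-9/20, -1/5), radius 1/80; t3: center (1/2, 1/2), radius 1/12

Only the slot chain above each t matters under B; compose those maps.
t3: after 1 affine step, its disk has center (1/2, 1/2), radius 1/12
t2: after 2 affine steps, its disk has center (-9/20, -1/5), radius 1/80
t1: after 2 affine steps, its disk has center (-1/2, -1/4), radius 1/60


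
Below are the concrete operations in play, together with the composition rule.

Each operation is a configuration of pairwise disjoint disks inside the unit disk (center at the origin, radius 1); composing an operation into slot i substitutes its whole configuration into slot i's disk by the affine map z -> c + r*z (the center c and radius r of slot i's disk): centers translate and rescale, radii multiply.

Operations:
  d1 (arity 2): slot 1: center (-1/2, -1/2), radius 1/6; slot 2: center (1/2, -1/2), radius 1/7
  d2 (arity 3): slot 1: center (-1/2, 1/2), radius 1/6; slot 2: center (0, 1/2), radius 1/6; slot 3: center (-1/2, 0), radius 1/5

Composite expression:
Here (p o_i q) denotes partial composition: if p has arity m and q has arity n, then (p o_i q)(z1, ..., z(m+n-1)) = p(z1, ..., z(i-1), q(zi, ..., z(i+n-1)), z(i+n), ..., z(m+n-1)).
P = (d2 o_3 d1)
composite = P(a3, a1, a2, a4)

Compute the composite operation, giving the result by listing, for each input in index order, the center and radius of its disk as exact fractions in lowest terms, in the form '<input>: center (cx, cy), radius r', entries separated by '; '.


a1: center (0, 1/2), radius 1/6; a2: center (-3/5, -1/10), radius 1/30; a3: center (-1/2, 1/2), radius 1/6; a4: center (-2/5, -1/10), radius 1/35

Below d2, radii multiply path by path; the a-disk centers shift.
for a3, the 1-step affine chain lands on center (-1/2, 1/2), radius 1/6
for a1, the 1-step affine chain lands on center (0, 1/2), radius 1/6
for a2, the 2-step affine chain lands on center (-3/5, -1/10), radius 1/30
for a4, the 2-step affine chain lands on center (-2/5, -1/10), radius 1/35


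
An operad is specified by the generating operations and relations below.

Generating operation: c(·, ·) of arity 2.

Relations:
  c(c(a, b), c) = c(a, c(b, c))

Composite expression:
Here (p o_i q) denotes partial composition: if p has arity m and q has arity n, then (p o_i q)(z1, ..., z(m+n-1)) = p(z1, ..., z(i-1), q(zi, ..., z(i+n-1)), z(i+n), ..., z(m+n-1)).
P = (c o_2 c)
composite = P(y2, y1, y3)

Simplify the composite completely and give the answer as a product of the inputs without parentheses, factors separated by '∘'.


y2 ∘ y1 ∘ y3

Under associativity of c, the answer is the y's in reading order.
c(y1, y3) flattens to y1 ∘ y3
c(y2, c(y1, y3)) flattens to y2 ∘ y1 ∘ y3


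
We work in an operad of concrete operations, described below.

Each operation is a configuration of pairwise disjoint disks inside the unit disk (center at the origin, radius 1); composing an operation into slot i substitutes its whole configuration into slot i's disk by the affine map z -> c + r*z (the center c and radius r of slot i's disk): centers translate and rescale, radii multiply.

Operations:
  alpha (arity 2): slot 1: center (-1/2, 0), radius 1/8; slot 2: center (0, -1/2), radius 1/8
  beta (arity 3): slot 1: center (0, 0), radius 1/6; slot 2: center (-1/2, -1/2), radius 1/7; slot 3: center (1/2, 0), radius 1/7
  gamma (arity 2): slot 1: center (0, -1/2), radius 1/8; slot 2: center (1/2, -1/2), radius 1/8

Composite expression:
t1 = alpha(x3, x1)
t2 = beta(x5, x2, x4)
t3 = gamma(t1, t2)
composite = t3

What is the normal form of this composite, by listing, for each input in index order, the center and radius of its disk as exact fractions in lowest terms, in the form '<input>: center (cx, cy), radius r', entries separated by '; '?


Below gamma, radii multiply path by path; the x-disk centers shift.
x3: after 2 affine steps, its disk has center (-1/16, -1/2), radius 1/64
x1: after 2 affine steps, its disk has center (0, -9/16), radius 1/64
x5: after 2 affine steps, its disk has center (1/2, -1/2), radius 1/48
x2: after 2 affine steps, its disk has center (7/16, -9/16), radius 1/56
x4: after 2 affine steps, its disk has center (9/16, -1/2), radius 1/56

x1: center (0, -9/16), radius 1/64; x2: center (7/16, -9/16), radius 1/56; x3: center (-1/16, -1/2), radius 1/64; x4: center (9/16, -1/2), radius 1/56; x5: center (1/2, -1/2), radius 1/48


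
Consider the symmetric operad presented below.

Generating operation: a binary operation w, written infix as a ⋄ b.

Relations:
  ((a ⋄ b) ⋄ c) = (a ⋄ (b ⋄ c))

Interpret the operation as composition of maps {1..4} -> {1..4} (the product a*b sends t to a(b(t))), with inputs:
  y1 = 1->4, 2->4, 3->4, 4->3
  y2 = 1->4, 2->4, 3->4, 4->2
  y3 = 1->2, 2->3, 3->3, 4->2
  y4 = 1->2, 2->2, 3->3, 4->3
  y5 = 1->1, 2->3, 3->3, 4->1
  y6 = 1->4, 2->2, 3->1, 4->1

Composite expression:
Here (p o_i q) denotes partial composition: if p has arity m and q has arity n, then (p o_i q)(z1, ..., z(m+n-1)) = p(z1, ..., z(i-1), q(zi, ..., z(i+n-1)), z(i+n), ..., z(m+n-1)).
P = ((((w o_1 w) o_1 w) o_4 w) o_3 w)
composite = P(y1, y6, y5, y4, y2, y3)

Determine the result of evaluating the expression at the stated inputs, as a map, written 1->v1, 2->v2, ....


(y1 ⋄ y6) = 1->3, 2->4, 3->4, 4->4
(y5 ⋄ y4) = 1->3, 2->3, 3->3, 4->3
((y1 ⋄ y6) ⋄ (y5 ⋄ y4)) = 1->4, 2->4, 3->4, 4->4
(y2 ⋄ y3) = 1->4, 2->4, 3->4, 4->4
(((y1 ⋄ y6) ⋄ (y5 ⋄ y4)) ⋄ (y2 ⋄ y3)) = 1->4, 2->4, 3->4, 4->4

1->4, 2->4, 3->4, 4->4


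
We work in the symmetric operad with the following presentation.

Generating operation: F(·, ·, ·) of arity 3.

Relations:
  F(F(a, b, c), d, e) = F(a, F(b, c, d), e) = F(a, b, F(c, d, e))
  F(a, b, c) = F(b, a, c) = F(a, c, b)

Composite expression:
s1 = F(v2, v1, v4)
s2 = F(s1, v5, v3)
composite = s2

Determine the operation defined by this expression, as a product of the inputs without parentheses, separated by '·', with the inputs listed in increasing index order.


With F associative and commutative, the v-input set is all that matters.
F(v2, v1, v4) reduces to v2 · v1 · v4
F(F(v2, v1, v4), v5, v3) reduces to v2 · v1 · v4 · v5 · v3
the factors in increasing index order: v1 · v2 · v3 · v4 · v5

v1 · v2 · v3 · v4 · v5


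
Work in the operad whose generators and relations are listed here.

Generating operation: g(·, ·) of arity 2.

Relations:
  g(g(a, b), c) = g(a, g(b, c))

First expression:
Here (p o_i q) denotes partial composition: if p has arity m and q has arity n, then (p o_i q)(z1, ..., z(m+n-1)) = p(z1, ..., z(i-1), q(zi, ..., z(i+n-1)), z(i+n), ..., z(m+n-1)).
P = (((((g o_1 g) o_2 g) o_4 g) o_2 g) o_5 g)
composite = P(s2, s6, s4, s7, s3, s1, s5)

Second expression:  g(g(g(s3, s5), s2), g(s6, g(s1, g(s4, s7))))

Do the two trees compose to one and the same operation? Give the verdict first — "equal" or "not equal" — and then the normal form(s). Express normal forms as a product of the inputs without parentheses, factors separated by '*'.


not equal — first s2 * s6 * s4 * s7 * s3 * s1 * s5, second s3 * s5 * s2 * s6 * s1 * s4 * s7

Normal form of the first expression: s2 * s6 * s4 * s7 * s3 * s1 * s5
Normal form of the second expression: s3 * s5 * s2 * s6 * s1 * s4 * s7
Different reductions; not equal.


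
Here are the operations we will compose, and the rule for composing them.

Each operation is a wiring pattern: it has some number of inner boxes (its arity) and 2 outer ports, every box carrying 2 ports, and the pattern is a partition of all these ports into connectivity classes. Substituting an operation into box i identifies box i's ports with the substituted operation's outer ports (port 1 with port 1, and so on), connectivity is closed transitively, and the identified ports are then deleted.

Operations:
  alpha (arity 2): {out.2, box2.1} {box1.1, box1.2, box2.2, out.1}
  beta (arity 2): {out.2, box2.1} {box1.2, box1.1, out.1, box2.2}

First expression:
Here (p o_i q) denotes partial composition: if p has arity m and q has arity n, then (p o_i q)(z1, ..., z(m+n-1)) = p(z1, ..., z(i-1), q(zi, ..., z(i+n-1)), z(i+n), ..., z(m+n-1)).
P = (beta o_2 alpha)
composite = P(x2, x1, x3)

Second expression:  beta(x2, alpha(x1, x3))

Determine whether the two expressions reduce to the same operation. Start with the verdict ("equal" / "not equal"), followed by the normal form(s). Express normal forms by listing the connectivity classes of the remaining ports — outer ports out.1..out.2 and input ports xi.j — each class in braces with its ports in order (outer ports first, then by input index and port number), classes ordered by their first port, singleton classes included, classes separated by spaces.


Reducing the first expression gives {out.1, x2.1, x2.2, x3.1} {out.2, x1.1, x1.2, x3.2}
Reducing the second expression gives {out.1, x2.1, x2.2, x3.1} {out.2, x1.1, x1.2, x3.2}
Identical normal forms: equal.

equal: each reduces to {out.1, x2.1, x2.2, x3.1} {out.2, x1.1, x1.2, x3.2}


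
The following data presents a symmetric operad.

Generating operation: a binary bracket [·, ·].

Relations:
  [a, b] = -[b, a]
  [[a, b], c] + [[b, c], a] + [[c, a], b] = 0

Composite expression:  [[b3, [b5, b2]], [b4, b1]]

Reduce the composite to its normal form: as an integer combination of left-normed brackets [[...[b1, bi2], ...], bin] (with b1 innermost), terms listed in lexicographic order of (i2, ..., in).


Expand each bracket as ab - ba; the b1-initial words give the coefficients.
Composite bracket: [[b3, [b5, b2]], [b4, b1]]
Under [a, b] = ab - ba we get 16 signed associative words (2^4 = 16).
Words beginning with b1 determine it all:
  sign of b1b4b2b5b3 is +1, so it contributes +[[[[b1, b4], b2], b5], b3]
  sign of b1b4b3b2b5 is -1, so it contributes -[[[[b1, b4], b3], b2], b5]
  sign of b1b4b3b5b2 is +1, so it contributes +[[[[b1, b4], b3], b5], b2]
  sign of b1b4b5b2b3 is -1, so it contributes -[[[[b1, b4], b5], b2], b3]

[[[[b1, b4], b2], b5], b3] - [[[[b1, b4], b3], b2], b5] + [[[[b1, b4], b3], b5], b2] - [[[[b1, b4], b5], b2], b3]


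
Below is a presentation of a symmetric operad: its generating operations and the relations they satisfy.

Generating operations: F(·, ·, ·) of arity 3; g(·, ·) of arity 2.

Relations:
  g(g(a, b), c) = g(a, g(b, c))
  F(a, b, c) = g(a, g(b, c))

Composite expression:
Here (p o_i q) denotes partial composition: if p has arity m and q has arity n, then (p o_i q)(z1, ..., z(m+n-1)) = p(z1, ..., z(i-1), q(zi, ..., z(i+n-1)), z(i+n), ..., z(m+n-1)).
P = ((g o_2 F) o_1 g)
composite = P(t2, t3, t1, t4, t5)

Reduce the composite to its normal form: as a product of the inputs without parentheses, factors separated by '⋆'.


t2 ⋆ t3 ⋆ t1 ⋆ t4 ⋆ t5


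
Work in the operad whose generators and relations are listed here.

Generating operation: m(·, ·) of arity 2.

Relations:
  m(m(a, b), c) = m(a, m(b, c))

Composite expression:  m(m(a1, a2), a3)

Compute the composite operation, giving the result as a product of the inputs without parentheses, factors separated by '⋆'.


a1 ⋆ a2 ⋆ a3

Every regrouping of m is equal, so read the a-inputs in written order.
m(a1, a2) flattens to a1 ⋆ a2
m(m(a1, a2), a3) flattens to a1 ⋆ a2 ⋆ a3
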